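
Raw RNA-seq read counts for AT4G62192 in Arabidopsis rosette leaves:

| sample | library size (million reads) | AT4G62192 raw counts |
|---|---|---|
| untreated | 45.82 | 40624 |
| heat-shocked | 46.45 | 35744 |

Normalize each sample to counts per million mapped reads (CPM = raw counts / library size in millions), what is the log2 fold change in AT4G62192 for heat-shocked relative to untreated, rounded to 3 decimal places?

CPM(untreated) = 40624 / 45.82 = 886.5997
CPM(heat-shocked) = 35744 / 46.45 = 769.5156
Fold change = 769.5156 / 886.5997 = 0.86794
log2(0.86794) = -0.2043

-0.204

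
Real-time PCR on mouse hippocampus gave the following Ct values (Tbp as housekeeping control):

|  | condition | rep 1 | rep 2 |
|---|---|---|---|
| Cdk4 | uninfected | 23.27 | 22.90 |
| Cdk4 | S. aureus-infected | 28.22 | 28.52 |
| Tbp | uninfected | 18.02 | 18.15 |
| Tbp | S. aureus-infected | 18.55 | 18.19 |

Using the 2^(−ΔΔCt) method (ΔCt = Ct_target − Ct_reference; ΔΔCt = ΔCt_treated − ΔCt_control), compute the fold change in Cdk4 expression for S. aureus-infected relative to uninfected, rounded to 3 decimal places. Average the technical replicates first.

0.031

Mean Ct: Cdk4 uninfected 23.085; Cdk4 S. aureus-infected 28.370; Tbp uninfected 18.085; Tbp S. aureus-infected 18.370
ΔCt(uninfected) = 23.085 − 18.085 = 5.000
ΔCt(S. aureus-infected) = 28.370 − 18.370 = 10.000
ΔΔCt = 10.000 − 5.000 = 5.000
Fold change = 2^(−5.000) = 0.0313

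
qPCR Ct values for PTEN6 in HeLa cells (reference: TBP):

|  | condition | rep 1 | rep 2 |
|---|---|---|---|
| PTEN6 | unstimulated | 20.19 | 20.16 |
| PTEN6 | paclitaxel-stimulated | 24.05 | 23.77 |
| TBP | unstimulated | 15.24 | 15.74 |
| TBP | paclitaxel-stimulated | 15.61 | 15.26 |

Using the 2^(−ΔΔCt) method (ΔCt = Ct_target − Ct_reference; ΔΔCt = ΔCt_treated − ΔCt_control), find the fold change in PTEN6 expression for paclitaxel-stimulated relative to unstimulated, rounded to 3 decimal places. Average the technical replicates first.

Mean Ct: PTEN6 unstimulated 20.175; PTEN6 paclitaxel-stimulated 23.910; TBP unstimulated 15.490; TBP paclitaxel-stimulated 15.435
ΔCt(unstimulated) = 20.175 − 15.490 = 4.685
ΔCt(paclitaxel-stimulated) = 23.910 − 15.435 = 8.475
ΔΔCt = 8.475 − 4.685 = 3.790
Fold change = 2^(−3.790) = 0.0723

0.072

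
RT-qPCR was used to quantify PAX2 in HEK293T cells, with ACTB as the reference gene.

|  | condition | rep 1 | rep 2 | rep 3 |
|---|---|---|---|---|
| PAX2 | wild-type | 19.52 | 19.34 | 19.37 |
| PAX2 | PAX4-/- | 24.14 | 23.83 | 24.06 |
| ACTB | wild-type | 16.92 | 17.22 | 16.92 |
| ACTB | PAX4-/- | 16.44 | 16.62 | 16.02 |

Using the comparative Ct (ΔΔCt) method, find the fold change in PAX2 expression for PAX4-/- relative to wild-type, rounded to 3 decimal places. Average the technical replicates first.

Mean Ct: PAX2 wild-type 19.410; PAX2 PAX4-/- 24.010; ACTB wild-type 17.020; ACTB PAX4-/- 16.360
ΔCt(wild-type) = 19.410 − 17.020 = 2.390
ΔCt(PAX4-/-) = 24.010 − 16.360 = 7.650
ΔΔCt = 7.650 − 2.390 = 5.260
Fold change = 2^(−5.260) = 0.0261

0.026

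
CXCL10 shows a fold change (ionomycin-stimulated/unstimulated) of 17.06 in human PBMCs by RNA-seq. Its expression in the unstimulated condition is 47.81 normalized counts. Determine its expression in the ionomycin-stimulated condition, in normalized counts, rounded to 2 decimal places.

ionomycin-stimulated expression = 47.81 × 17.06 = 815.64

815.64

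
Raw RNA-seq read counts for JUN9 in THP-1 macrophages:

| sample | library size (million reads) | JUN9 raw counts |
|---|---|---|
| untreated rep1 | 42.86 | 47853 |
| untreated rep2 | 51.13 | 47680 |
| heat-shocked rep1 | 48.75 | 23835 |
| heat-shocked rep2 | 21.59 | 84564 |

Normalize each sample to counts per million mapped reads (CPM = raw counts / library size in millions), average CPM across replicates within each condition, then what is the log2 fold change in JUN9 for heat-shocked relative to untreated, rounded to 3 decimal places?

CPM(untreated rep1) = 47853 / 42.86 = 1116.4956
CPM(untreated rep2) = 47680 / 51.13 = 932.5249
CPM(heat-shocked rep1) = 23835 / 48.75 = 488.9231
CPM(heat-shocked rep2) = 84564 / 21.59 = 3916.8133
mean CPM(untreated) = 1024.5103; mean CPM(heat-shocked) = 2202.8682
Fold change = 2202.8682 / 1024.5103 = 2.15017
log2(2.15017) = 1.1044

1.104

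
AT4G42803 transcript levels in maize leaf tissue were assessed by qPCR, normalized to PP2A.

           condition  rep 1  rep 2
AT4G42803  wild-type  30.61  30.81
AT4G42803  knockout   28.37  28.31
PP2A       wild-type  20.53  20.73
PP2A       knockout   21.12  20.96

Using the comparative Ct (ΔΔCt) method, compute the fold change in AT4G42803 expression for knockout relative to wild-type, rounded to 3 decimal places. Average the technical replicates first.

Mean Ct: AT4G42803 wild-type 30.710; AT4G42803 knockout 28.340; PP2A wild-type 20.630; PP2A knockout 21.040
ΔCt(wild-type) = 30.710 − 20.630 = 10.080
ΔCt(knockout) = 28.340 − 21.040 = 7.300
ΔΔCt = 7.300 − 10.080 = -2.780
Fold change = 2^(−(-2.780)) = 2^2.780 = 6.8685

6.869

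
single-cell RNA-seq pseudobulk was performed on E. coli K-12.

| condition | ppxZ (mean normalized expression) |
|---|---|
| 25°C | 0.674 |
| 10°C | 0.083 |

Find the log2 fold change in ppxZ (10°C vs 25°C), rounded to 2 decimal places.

Fold change = 0.083 / 0.674 = 0.1231
log2(0.1231) = -3.022

-3.02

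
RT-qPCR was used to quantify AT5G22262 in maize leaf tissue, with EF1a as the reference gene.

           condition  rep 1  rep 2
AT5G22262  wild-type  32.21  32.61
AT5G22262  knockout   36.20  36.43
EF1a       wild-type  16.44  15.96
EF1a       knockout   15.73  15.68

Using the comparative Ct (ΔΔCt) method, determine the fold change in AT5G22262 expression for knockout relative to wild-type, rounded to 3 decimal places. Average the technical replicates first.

0.047

Mean Ct: AT5G22262 wild-type 32.410; AT5G22262 knockout 36.315; EF1a wild-type 16.200; EF1a knockout 15.705
ΔCt(wild-type) = 32.410 − 16.200 = 16.210
ΔCt(knockout) = 36.315 − 15.705 = 20.610
ΔΔCt = 20.610 − 16.210 = 4.400
Fold change = 2^(−4.400) = 0.0474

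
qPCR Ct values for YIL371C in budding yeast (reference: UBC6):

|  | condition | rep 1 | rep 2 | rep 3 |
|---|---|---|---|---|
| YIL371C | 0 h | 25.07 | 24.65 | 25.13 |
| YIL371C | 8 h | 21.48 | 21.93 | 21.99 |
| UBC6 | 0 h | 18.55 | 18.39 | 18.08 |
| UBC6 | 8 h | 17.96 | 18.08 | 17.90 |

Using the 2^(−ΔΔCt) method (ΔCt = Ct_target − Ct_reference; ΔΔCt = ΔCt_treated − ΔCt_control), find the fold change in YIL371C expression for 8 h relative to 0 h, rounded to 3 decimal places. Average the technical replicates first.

Mean Ct: YIL371C 0 h 24.950; YIL371C 8 h 21.800; UBC6 0 h 18.340; UBC6 8 h 17.980
ΔCt(0 h) = 24.950 − 18.340 = 6.610
ΔCt(8 h) = 21.800 − 17.980 = 3.820
ΔΔCt = 3.820 − 6.610 = -2.790
Fold change = 2^(−(-2.790)) = 2^2.790 = 6.9163

6.916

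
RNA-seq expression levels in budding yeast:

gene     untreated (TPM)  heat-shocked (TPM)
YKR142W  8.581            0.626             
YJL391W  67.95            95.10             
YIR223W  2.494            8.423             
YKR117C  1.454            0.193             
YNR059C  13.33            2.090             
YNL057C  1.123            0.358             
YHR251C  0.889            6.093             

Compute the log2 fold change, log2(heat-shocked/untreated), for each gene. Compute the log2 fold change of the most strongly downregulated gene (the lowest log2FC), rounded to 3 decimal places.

log2(0.626/8.581) = -3.777  (YKR142W)
log2(95.10/67.95) = 0.485  (YJL391W)
log2(8.423/2.494) = 1.756  (YIR223W)
log2(0.193/1.454) = -2.913  (YKR117C)
log2(2.090/13.33) = -2.673  (YNR059C)
log2(0.358/1.123) = -1.649  (YNL057C)
log2(6.093/0.889) = 2.777  (YHR251C)
YKR142W is most strongly downregulated.

-3.777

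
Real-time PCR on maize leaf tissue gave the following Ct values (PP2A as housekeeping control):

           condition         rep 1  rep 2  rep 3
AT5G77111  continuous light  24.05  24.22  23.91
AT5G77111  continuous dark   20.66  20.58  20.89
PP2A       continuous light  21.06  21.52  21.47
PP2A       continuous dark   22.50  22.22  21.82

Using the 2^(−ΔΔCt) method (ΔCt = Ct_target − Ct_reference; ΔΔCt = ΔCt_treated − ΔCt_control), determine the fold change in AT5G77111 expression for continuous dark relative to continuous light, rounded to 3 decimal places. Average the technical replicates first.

18.126

Mean Ct: AT5G77111 continuous light 24.060; AT5G77111 continuous dark 20.710; PP2A continuous light 21.350; PP2A continuous dark 22.180
ΔCt(continuous light) = 24.060 − 21.350 = 2.710
ΔCt(continuous dark) = 20.710 − 22.180 = -1.470
ΔΔCt = -1.470 − 2.710 = -4.180
Fold change = 2^(−(-4.180)) = 2^4.180 = 18.1261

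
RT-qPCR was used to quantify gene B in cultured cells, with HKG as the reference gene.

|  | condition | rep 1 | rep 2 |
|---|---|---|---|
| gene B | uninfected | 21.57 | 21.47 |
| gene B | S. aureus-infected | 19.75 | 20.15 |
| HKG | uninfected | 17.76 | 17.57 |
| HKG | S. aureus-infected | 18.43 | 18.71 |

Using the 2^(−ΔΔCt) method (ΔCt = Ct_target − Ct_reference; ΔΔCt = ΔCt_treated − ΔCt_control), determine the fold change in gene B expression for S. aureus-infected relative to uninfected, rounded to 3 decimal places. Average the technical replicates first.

5.560

Mean Ct: gene B uninfected 21.520; gene B S. aureus-infected 19.950; HKG uninfected 17.665; HKG S. aureus-infected 18.570
ΔCt(uninfected) = 21.520 − 17.665 = 3.855
ΔCt(S. aureus-infected) = 19.950 − 18.570 = 1.380
ΔΔCt = 1.380 − 3.855 = -2.475
Fold change = 2^(−(-2.475)) = 2^2.475 = 5.5597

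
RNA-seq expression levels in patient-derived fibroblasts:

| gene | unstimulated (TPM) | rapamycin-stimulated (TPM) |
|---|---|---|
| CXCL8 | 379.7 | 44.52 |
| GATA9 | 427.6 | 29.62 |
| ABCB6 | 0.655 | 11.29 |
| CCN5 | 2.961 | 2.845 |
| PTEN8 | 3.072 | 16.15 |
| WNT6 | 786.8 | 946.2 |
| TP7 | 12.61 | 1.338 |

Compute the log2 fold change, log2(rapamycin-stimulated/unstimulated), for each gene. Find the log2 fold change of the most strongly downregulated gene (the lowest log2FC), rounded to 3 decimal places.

log2(44.52/379.7) = -3.092  (CXCL8)
log2(29.62/427.6) = -3.852  (GATA9)
log2(11.29/0.655) = 4.107  (ABCB6)
log2(2.845/2.961) = -0.058  (CCN5)
log2(16.15/3.072) = 2.394  (PTEN8)
log2(946.2/786.8) = 0.266  (WNT6)
log2(1.338/12.61) = -3.236  (TP7)
GATA9 is most strongly downregulated.

-3.852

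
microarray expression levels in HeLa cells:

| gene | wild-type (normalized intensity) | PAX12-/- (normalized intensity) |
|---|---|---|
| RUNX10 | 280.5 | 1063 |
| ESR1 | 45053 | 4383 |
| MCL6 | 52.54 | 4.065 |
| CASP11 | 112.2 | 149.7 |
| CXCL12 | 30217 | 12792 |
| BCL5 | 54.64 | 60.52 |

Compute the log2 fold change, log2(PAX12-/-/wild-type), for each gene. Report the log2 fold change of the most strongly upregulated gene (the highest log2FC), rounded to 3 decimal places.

1.922

log2(1063/280.5) = 1.922  (RUNX10)
log2(4383/45053) = -3.362  (ESR1)
log2(4.065/52.54) = -3.692  (MCL6)
log2(149.7/112.2) = 0.416  (CASP11)
log2(12792/30217) = -1.240  (CXCL12)
log2(60.52/54.64) = 0.147  (BCL5)
RUNX10 is most strongly upregulated.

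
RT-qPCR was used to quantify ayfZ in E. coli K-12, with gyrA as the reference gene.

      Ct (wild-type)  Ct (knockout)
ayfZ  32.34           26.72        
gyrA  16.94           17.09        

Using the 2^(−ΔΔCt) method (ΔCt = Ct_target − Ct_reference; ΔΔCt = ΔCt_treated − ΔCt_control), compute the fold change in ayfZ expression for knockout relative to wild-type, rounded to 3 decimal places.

54.569

ΔCt(wild-type) = 32.340 − 16.940 = 15.400
ΔCt(knockout) = 26.720 − 17.090 = 9.630
ΔΔCt = 9.630 − 15.400 = -5.770
Fold change = 2^(−(-5.770)) = 2^5.770 = 54.5686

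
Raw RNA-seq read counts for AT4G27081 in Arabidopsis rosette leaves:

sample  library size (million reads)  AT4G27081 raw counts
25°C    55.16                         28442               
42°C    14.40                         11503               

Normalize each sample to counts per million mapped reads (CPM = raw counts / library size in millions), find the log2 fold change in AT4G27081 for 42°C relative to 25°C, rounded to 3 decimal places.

0.632

CPM(25°C) = 28442 / 55.16 = 515.6273
CPM(42°C) = 11503 / 14.40 = 798.8194
Fold change = 798.8194 / 515.6273 = 1.54922
log2(1.54922) = 0.6315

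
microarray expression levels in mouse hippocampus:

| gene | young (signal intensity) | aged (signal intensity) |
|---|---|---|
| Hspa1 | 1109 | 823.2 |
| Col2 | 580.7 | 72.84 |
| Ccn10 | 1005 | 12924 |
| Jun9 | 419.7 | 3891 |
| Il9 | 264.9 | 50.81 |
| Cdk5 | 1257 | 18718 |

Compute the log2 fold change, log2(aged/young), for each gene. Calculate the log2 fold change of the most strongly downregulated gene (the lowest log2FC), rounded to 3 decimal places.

log2(823.2/1109) = -0.430  (Hspa1)
log2(72.84/580.7) = -2.995  (Col2)
log2(12924/1005) = 3.685  (Ccn10)
log2(3891/419.7) = 3.213  (Jun9)
log2(50.81/264.9) = -2.382  (Il9)
log2(18718/1257) = 3.896  (Cdk5)
Col2 is most strongly downregulated.

-2.995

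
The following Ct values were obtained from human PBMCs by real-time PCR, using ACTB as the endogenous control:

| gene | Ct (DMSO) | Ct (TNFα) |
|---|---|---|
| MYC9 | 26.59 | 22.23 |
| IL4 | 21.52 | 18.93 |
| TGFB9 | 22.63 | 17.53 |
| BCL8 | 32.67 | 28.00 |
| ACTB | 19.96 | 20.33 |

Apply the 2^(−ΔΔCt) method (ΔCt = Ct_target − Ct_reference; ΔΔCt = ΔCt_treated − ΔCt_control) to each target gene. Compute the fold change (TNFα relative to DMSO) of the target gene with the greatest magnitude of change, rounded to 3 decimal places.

44.324

MYC9: ΔΔCt = (22.23−20.33) − (26.59−19.96) = 1.90 − 6.63 = -4.73; fold change = 2^4.73 = 26.538
IL4: ΔΔCt = (18.93−20.33) − (21.52−19.96) = -1.40 − 1.56 = -2.96; fold change = 2^2.96 = 7.781
TGFB9: ΔΔCt = (17.53−20.33) − (22.63−19.96) = -2.80 − 2.67 = -5.47; fold change = 2^5.47 = 44.324
BCL8: ΔΔCt = (28.00−20.33) − (32.67−19.96) = 7.67 − 12.71 = -5.04; fold change = 2^5.04 = 32.900
TGFB9 has the largest |ΔΔCt| = 5.47.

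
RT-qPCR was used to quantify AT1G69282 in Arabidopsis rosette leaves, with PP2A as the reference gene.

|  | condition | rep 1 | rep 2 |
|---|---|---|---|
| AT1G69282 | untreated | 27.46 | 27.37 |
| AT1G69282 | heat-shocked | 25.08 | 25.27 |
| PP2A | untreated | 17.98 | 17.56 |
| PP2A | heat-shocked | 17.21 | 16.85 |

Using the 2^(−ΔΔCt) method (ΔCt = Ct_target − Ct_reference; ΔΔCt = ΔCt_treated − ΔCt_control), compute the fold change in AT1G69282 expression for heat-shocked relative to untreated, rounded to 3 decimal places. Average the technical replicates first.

Mean Ct: AT1G69282 untreated 27.415; AT1G69282 heat-shocked 25.175; PP2A untreated 17.770; PP2A heat-shocked 17.030
ΔCt(untreated) = 27.415 − 17.770 = 9.645
ΔCt(heat-shocked) = 25.175 − 17.030 = 8.145
ΔΔCt = 8.145 − 9.645 = -1.500
Fold change = 2^(−(-1.500)) = 2^1.500 = 2.8284

2.828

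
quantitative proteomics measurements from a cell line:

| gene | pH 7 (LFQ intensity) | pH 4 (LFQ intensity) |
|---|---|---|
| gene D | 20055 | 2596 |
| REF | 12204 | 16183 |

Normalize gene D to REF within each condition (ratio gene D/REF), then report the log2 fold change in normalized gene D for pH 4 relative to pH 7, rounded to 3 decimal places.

-3.357

gene D/REF (pH 7) = 20055 / 12204 = 1.6433
gene D/REF (pH 4) = 2596 / 16183 = 0.16042
Fold change = 0.16042 / 1.6433 = 0.0976
log2(0.0976) = -3.3567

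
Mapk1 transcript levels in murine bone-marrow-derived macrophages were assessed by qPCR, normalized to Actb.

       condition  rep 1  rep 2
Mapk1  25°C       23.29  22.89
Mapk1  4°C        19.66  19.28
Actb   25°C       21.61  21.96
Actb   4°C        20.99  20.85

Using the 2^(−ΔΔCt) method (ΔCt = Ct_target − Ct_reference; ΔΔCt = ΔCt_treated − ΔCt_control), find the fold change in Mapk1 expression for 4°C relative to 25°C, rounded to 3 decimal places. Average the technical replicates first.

6.751

Mean Ct: Mapk1 25°C 23.090; Mapk1 4°C 19.470; Actb 25°C 21.785; Actb 4°C 20.920
ΔCt(25°C) = 23.090 − 21.785 = 1.305
ΔCt(4°C) = 19.470 − 20.920 = -1.450
ΔΔCt = -1.450 − 1.305 = -2.755
Fold change = 2^(−(-2.755)) = 2^2.755 = 6.7505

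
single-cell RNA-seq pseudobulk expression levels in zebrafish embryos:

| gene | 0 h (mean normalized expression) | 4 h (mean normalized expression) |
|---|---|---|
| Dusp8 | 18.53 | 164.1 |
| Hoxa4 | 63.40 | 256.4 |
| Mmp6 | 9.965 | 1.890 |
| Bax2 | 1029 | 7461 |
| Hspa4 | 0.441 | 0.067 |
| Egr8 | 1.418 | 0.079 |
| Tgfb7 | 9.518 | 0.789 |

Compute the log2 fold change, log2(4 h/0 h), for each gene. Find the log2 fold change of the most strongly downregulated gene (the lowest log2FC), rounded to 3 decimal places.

-4.166

log2(164.1/18.53) = 3.147  (Dusp8)
log2(256.4/63.40) = 2.016  (Hoxa4)
log2(1.890/9.965) = -2.398  (Mmp6)
log2(7461/1029) = 2.858  (Bax2)
log2(0.067/0.441) = -2.719  (Hspa4)
log2(0.079/1.418) = -4.166  (Egr8)
log2(0.789/9.518) = -3.593  (Tgfb7)
Egr8 is most strongly downregulated.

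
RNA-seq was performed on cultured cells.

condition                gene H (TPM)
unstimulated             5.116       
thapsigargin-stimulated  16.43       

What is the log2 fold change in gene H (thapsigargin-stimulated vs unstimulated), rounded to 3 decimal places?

Fold change = 16.43 / 5.116 = 3.2115
log2(3.2115) = 1.6832

1.683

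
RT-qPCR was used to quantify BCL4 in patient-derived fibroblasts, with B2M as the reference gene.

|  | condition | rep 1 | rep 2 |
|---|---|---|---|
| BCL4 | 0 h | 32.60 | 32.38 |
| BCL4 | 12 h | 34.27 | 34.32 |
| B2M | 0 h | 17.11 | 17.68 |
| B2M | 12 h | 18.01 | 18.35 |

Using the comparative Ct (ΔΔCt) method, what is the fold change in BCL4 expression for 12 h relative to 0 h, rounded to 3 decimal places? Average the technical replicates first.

0.493

Mean Ct: BCL4 0 h 32.490; BCL4 12 h 34.295; B2M 0 h 17.395; B2M 12 h 18.180
ΔCt(0 h) = 32.490 − 17.395 = 15.095
ΔCt(12 h) = 34.295 − 18.180 = 16.115
ΔΔCt = 16.115 − 15.095 = 1.020
Fold change = 2^(−1.020) = 0.4931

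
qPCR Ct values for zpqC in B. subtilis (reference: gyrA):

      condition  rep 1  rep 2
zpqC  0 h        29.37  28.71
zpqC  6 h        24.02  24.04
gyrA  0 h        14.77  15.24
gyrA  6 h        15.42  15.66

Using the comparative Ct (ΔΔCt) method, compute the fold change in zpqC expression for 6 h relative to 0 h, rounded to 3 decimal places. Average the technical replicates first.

46.689

Mean Ct: zpqC 0 h 29.040; zpqC 6 h 24.030; gyrA 0 h 15.005; gyrA 6 h 15.540
ΔCt(0 h) = 29.040 − 15.005 = 14.035
ΔCt(6 h) = 24.030 − 15.540 = 8.490
ΔΔCt = 8.490 − 14.035 = -5.545
Fold change = 2^(−(-5.545)) = 2^5.545 = 46.6887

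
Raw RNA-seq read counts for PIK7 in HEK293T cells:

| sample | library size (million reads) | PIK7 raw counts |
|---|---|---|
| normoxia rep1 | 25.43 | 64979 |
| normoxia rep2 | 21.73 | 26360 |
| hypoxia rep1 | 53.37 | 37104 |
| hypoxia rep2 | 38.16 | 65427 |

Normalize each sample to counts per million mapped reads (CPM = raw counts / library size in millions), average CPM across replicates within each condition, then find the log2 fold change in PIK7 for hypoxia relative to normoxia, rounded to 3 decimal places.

CPM(normoxia rep1) = 64979 / 25.43 = 2555.2104
CPM(normoxia rep2) = 26360 / 21.73 = 1213.0695
CPM(hypoxia rep1) = 37104 / 53.37 = 695.2220
CPM(hypoxia rep2) = 65427 / 38.16 = 1714.5440
mean CPM(normoxia) = 1884.1399; mean CPM(hypoxia) = 1204.8830
Fold change = 1204.8830 / 1884.1399 = 0.63949
log2(0.63949) = -0.6450

-0.645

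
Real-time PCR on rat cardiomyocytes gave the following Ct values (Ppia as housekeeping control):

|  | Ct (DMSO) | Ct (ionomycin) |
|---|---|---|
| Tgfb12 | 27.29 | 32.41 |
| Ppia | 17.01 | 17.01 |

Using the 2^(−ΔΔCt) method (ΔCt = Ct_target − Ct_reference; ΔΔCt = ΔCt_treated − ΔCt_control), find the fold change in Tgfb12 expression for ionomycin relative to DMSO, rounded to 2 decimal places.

0.03

ΔCt(DMSO) = 27.290 − 17.010 = 10.280
ΔCt(ionomycin) = 32.410 − 17.010 = 15.400
ΔΔCt = 15.400 − 10.280 = 5.120
Fold change = 2^(−5.120) = 0.029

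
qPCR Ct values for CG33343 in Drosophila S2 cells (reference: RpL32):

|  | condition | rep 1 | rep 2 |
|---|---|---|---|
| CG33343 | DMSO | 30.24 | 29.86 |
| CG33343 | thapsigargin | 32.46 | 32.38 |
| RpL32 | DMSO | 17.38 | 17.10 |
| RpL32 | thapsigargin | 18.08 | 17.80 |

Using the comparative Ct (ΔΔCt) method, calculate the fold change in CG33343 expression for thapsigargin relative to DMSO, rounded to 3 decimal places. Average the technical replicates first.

0.314

Mean Ct: CG33343 DMSO 30.050; CG33343 thapsigargin 32.420; RpL32 DMSO 17.240; RpL32 thapsigargin 17.940
ΔCt(DMSO) = 30.050 − 17.240 = 12.810
ΔCt(thapsigargin) = 32.420 − 17.940 = 14.480
ΔΔCt = 14.480 − 12.810 = 1.670
Fold change = 2^(−1.670) = 0.3143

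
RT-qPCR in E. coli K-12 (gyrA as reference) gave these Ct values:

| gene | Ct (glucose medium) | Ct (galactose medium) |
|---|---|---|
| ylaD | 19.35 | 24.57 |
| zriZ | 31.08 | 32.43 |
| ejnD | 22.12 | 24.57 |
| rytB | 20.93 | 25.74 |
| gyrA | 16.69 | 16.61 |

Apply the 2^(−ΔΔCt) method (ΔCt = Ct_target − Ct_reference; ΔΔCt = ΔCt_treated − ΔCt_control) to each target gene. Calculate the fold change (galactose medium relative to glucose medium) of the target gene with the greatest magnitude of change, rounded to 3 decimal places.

ylaD: ΔΔCt = (24.57−16.61) − (19.35−16.69) = 7.96 − 2.66 = 5.30; fold change = 2^-5.30 = 0.025
zriZ: ΔΔCt = (32.43−16.61) − (31.08−16.69) = 15.82 − 14.39 = 1.43; fold change = 2^-1.43 = 0.371
ejnD: ΔΔCt = (24.57−16.61) − (22.12−16.69) = 7.96 − 5.43 = 2.53; fold change = 2^-2.53 = 0.173
rytB: ΔΔCt = (25.74−16.61) − (20.93−16.69) = 9.13 − 4.24 = 4.89; fold change = 2^-4.89 = 0.034
ylaD has the largest |ΔΔCt| = 5.30.

0.025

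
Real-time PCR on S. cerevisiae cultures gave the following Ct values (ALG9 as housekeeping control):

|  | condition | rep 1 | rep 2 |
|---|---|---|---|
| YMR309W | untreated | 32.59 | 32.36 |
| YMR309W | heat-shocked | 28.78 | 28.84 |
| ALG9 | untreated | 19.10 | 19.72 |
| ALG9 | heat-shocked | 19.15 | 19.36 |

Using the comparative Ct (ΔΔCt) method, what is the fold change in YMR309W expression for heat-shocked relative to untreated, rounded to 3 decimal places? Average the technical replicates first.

Mean Ct: YMR309W untreated 32.475; YMR309W heat-shocked 28.810; ALG9 untreated 19.410; ALG9 heat-shocked 19.255
ΔCt(untreated) = 32.475 − 19.410 = 13.065
ΔCt(heat-shocked) = 28.810 − 19.255 = 9.555
ΔΔCt = 9.555 − 13.065 = -3.510
Fold change = 2^(−(-3.510)) = 2^3.510 = 11.3924

11.392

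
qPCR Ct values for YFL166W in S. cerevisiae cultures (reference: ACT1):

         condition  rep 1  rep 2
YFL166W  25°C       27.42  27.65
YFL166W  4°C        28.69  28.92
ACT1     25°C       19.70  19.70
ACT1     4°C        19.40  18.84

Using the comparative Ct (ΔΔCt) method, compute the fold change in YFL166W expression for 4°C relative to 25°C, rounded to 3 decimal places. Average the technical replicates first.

0.277

Mean Ct: YFL166W 25°C 27.535; YFL166W 4°C 28.805; ACT1 25°C 19.700; ACT1 4°C 19.120
ΔCt(25°C) = 27.535 − 19.700 = 7.835
ΔCt(4°C) = 28.805 − 19.120 = 9.685
ΔΔCt = 9.685 − 7.835 = 1.850
Fold change = 2^(−1.850) = 0.2774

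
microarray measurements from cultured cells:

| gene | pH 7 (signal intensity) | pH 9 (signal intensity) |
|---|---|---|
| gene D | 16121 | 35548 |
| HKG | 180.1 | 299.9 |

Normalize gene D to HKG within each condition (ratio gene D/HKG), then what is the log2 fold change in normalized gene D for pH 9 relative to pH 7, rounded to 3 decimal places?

0.405

gene D/HKG (pH 7) = 16121 / 180.1 = 89.511
gene D/HKG (pH 9) = 35548 / 299.9 = 118.53
Fold change = 118.53 / 89.511 = 1.3242
log2(1.3242) = 0.4051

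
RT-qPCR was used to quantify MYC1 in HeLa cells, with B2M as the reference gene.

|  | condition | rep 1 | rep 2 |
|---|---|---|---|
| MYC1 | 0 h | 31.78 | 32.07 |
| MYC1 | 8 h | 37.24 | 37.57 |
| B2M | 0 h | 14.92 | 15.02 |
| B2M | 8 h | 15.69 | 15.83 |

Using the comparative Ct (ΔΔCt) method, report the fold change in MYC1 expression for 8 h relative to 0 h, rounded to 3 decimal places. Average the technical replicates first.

0.039

Mean Ct: MYC1 0 h 31.925; MYC1 8 h 37.405; B2M 0 h 14.970; B2M 8 h 15.760
ΔCt(0 h) = 31.925 − 14.970 = 16.955
ΔCt(8 h) = 37.405 − 15.760 = 21.645
ΔΔCt = 21.645 − 16.955 = 4.690
Fold change = 2^(−4.690) = 0.0387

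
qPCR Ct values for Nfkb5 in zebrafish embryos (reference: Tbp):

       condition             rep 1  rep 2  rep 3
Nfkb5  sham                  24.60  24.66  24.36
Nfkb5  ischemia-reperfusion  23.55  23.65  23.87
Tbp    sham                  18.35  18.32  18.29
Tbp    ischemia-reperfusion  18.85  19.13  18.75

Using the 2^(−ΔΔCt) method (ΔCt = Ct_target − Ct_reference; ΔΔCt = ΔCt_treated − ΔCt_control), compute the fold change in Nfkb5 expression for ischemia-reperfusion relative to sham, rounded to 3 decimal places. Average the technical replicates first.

2.713

Mean Ct: Nfkb5 sham 24.540; Nfkb5 ischemia-reperfusion 23.690; Tbp sham 18.320; Tbp ischemia-reperfusion 18.910
ΔCt(sham) = 24.540 − 18.320 = 6.220
ΔCt(ischemia-reperfusion) = 23.690 − 18.910 = 4.780
ΔΔCt = 4.780 − 6.220 = -1.440
Fold change = 2^(−(-1.440)) = 2^1.440 = 2.7132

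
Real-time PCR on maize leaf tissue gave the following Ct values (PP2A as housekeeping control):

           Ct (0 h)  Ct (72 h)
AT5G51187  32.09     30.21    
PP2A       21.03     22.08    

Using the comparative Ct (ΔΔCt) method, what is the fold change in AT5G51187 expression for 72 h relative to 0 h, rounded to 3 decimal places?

7.621

ΔCt(0 h) = 32.090 − 21.030 = 11.060
ΔCt(72 h) = 30.210 − 22.080 = 8.130
ΔΔCt = 8.130 − 11.060 = -2.930
Fold change = 2^(−(-2.930)) = 2^2.930 = 7.6211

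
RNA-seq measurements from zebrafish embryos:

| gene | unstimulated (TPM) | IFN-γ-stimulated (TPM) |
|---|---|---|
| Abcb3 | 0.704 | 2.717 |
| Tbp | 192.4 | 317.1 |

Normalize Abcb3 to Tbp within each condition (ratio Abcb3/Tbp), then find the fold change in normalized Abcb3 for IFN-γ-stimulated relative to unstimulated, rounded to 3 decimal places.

2.342

Abcb3/Tbp (unstimulated) = 0.704 / 192.4 = 0.003659
Abcb3/Tbp (IFN-γ-stimulated) = 2.717 / 317.1 = 0.0085683
Fold change = 0.0085683 / 0.003659 = 2.3417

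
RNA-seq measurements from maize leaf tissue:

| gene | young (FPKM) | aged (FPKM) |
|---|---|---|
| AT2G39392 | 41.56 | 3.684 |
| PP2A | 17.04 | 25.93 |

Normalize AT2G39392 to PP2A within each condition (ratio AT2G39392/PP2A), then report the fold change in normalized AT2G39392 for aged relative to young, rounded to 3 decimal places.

AT2G39392/PP2A (young) = 41.56 / 17.04 = 2.439
AT2G39392/PP2A (aged) = 3.684 / 25.93 = 0.14207
Fold change = 0.14207 / 2.439 = 0.0583

0.058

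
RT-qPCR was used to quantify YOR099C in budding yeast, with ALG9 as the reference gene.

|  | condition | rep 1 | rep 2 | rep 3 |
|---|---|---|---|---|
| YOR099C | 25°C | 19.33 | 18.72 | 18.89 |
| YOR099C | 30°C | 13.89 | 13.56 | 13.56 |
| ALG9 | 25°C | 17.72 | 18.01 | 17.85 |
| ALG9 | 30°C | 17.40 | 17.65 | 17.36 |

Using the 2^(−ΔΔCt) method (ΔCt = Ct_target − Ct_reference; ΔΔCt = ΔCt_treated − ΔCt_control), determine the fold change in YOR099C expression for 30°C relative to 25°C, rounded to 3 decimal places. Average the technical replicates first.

Mean Ct: YOR099C 25°C 18.980; YOR099C 30°C 13.670; ALG9 25°C 17.860; ALG9 30°C 17.470
ΔCt(25°C) = 18.980 − 17.860 = 1.120
ΔCt(30°C) = 13.670 − 17.470 = -3.800
ΔΔCt = -3.800 − 1.120 = -4.920
Fold change = 2^(−(-4.920)) = 2^4.920 = 30.2738

30.274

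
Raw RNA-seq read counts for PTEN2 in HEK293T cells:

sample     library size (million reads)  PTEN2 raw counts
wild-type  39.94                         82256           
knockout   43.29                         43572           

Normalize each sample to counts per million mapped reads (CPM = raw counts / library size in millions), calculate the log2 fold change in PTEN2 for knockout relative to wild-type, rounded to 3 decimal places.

-1.033

CPM(wild-type) = 82256 / 39.94 = 2059.4892
CPM(knockout) = 43572 / 43.29 = 1006.5142
Fold change = 1006.5142 / 2059.4892 = 0.48872
log2(0.48872) = -1.0329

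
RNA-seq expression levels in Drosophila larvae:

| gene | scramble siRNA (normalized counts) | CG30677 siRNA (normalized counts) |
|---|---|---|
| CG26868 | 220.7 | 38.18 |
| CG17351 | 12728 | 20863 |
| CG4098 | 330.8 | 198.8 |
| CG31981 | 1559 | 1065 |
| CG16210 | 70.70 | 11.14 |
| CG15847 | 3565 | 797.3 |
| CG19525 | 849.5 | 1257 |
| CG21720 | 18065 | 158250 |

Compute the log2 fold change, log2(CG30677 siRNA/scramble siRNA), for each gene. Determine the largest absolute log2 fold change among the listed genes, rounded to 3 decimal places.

log2(38.18/220.7) = -2.531  (CG26868)
log2(20863/12728) = 0.713  (CG17351)
log2(198.8/330.8) = -0.735  (CG4098)
log2(1065/1559) = -0.550  (CG31981)
log2(11.14/70.70) = -2.666  (CG16210)
log2(797.3/3565) = -2.161  (CG15847)
log2(1257/849.5) = 0.565  (CG19525)
log2(158250/18065) = 3.131  (CG21720)
The largest magnitude belongs to CG21720.

3.131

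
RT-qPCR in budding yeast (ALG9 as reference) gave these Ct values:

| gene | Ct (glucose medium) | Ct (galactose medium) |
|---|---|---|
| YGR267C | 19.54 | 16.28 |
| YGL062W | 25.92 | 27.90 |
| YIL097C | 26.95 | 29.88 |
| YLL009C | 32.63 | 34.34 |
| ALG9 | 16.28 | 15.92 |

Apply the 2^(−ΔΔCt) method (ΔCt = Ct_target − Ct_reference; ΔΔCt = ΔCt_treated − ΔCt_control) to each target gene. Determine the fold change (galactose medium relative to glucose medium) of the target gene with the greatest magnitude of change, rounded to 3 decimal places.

YGR267C: ΔΔCt = (16.28−15.92) − (19.54−16.28) = 0.36 − 3.26 = -2.90; fold change = 2^2.90 = 7.464
YGL062W: ΔΔCt = (27.90−15.92) − (25.92−16.28) = 11.98 − 9.64 = 2.34; fold change = 2^-2.34 = 0.198
YIL097C: ΔΔCt = (29.88−15.92) − (26.95−16.28) = 13.96 − 10.67 = 3.29; fold change = 2^-3.29 = 0.102
YLL009C: ΔΔCt = (34.34−15.92) − (32.63−16.28) = 18.42 − 16.35 = 2.07; fold change = 2^-2.07 = 0.238
YIL097C has the largest |ΔΔCt| = 3.29.

0.102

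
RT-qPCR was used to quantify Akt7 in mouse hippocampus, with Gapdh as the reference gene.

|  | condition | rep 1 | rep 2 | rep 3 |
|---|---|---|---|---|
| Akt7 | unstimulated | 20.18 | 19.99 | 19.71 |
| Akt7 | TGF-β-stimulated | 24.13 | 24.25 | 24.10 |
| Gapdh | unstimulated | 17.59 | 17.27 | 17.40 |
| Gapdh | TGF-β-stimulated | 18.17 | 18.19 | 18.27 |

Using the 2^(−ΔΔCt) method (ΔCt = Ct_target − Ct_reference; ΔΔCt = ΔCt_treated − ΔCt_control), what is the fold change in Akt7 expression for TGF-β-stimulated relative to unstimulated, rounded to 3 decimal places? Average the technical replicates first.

Mean Ct: Akt7 unstimulated 19.960; Akt7 TGF-β-stimulated 24.160; Gapdh unstimulated 17.420; Gapdh TGF-β-stimulated 18.210
ΔCt(unstimulated) = 19.960 − 17.420 = 2.540
ΔCt(TGF-β-stimulated) = 24.160 − 18.210 = 5.950
ΔΔCt = 5.950 − 2.540 = 3.410
Fold change = 2^(−3.410) = 0.0941

0.094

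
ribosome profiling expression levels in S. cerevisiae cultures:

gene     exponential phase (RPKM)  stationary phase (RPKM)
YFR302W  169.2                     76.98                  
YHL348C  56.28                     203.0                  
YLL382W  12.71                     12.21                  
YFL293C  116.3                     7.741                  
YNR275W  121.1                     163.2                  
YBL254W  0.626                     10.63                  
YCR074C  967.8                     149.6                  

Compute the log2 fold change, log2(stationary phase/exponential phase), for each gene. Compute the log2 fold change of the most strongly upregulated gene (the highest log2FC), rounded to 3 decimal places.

log2(76.98/169.2) = -1.136  (YFR302W)
log2(203.0/56.28) = 1.851  (YHL348C)
log2(12.21/12.71) = -0.058  (YLL382W)
log2(7.741/116.3) = -3.909  (YFL293C)
log2(163.2/121.1) = 0.430  (YNR275W)
log2(10.63/0.626) = 4.086  (YBL254W)
log2(149.6/967.8) = -2.694  (YCR074C)
YBL254W is most strongly upregulated.

4.086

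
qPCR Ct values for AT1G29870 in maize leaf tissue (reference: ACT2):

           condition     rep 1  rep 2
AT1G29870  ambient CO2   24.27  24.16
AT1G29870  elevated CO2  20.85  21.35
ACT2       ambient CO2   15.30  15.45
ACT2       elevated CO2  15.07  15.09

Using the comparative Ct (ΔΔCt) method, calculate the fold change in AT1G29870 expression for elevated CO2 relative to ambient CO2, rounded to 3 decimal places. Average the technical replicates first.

7.062

Mean Ct: AT1G29870 ambient CO2 24.215; AT1G29870 elevated CO2 21.100; ACT2 ambient CO2 15.375; ACT2 elevated CO2 15.080
ΔCt(ambient CO2) = 24.215 − 15.375 = 8.840
ΔCt(elevated CO2) = 21.100 − 15.080 = 6.020
ΔΔCt = 6.020 − 8.840 = -2.820
Fold change = 2^(−(-2.820)) = 2^2.820 = 7.0616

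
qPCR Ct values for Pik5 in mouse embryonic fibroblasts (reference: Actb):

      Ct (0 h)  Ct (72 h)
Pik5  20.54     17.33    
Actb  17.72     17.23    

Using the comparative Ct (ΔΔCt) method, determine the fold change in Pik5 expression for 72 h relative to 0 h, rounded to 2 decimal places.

6.59

ΔCt(0 h) = 20.540 − 17.720 = 2.820
ΔCt(72 h) = 17.330 − 17.230 = 0.100
ΔΔCt = 0.100 − 2.820 = -2.720
Fold change = 2^(−(-2.720)) = 2^2.720 = 6.589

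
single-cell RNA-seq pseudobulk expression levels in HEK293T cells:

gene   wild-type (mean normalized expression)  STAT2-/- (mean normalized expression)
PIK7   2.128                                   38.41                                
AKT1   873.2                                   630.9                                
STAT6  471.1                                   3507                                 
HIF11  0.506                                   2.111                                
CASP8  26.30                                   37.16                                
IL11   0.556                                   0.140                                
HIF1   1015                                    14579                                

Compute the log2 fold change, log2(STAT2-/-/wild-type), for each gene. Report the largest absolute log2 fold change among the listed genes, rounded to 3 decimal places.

4.174

log2(38.41/2.128) = 4.174  (PIK7)
log2(630.9/873.2) = -0.469  (AKT1)
log2(3507/471.1) = 2.896  (STAT6)
log2(2.111/0.506) = 2.061  (HIF11)
log2(37.16/26.30) = 0.499  (CASP8)
log2(0.140/0.556) = -1.990  (IL11)
log2(14579/1015) = 3.844  (HIF1)
The largest magnitude belongs to PIK7.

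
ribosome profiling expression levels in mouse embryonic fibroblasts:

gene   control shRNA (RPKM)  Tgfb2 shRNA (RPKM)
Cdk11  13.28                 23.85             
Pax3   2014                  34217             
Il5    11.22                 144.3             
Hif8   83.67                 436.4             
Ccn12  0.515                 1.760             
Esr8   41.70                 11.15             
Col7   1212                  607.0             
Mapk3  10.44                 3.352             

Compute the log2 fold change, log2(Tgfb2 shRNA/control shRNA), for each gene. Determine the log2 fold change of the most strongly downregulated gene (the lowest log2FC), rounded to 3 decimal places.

log2(23.85/13.28) = 0.845  (Cdk11)
log2(34217/2014) = 4.087  (Pax3)
log2(144.3/11.22) = 3.685  (Il5)
log2(436.4/83.67) = 2.383  (Hif8)
log2(1.760/0.515) = 1.773  (Ccn12)
log2(11.15/41.70) = -1.903  (Esr8)
log2(607.0/1212) = -0.998  (Col7)
log2(3.352/10.44) = -1.639  (Mapk3)
Esr8 is most strongly downregulated.

-1.903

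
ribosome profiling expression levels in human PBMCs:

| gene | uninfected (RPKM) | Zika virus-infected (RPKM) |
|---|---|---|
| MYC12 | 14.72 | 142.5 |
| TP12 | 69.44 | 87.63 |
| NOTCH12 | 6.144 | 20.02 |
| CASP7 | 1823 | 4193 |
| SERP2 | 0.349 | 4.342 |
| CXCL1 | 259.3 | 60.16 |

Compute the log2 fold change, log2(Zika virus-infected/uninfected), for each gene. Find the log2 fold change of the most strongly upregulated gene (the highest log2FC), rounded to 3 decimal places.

3.637

log2(142.5/14.72) = 3.275  (MYC12)
log2(87.63/69.44) = 0.336  (TP12)
log2(20.02/6.144) = 1.704  (NOTCH12)
log2(4193/1823) = 1.202  (CASP7)
log2(4.342/0.349) = 3.637  (SERP2)
log2(60.16/259.3) = -2.108  (CXCL1)
SERP2 is most strongly upregulated.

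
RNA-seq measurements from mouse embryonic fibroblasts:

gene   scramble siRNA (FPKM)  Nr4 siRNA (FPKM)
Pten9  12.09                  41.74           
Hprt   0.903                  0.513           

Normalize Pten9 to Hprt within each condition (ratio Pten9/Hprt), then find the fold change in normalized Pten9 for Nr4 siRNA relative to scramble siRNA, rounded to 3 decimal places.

Pten9/Hprt (scramble siRNA) = 12.09 / 0.903 = 13.389
Pten9/Hprt (Nr4 siRNA) = 41.74 / 0.513 = 81.365
Fold change = 81.365 / 13.389 = 6.0771

6.077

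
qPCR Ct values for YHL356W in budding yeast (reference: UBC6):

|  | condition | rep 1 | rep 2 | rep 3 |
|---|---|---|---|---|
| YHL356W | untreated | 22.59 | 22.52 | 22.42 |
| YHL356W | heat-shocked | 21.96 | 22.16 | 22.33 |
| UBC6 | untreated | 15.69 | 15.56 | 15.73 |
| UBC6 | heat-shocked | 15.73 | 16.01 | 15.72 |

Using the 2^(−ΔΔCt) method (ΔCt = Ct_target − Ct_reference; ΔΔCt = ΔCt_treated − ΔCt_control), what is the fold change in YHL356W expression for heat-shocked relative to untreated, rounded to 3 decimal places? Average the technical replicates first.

1.434

Mean Ct: YHL356W untreated 22.510; YHL356W heat-shocked 22.150; UBC6 untreated 15.660; UBC6 heat-shocked 15.820
ΔCt(untreated) = 22.510 − 15.660 = 6.850
ΔCt(heat-shocked) = 22.150 − 15.820 = 6.330
ΔΔCt = 6.330 − 6.850 = -0.520
Fold change = 2^(−(-0.520)) = 2^0.520 = 1.4340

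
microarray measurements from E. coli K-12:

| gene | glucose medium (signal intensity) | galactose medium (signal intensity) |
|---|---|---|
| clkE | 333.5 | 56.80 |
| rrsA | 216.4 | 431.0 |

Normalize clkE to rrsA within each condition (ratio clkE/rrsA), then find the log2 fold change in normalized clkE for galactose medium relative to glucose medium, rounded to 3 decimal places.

clkE/rrsA (glucose medium) = 333.5 / 216.4 = 1.5411
clkE/rrsA (galactose medium) = 56.80 / 431.0 = 0.13179
Fold change = 0.13179 / 1.5411 = 0.0855
log2(0.0855) = -3.5477

-3.548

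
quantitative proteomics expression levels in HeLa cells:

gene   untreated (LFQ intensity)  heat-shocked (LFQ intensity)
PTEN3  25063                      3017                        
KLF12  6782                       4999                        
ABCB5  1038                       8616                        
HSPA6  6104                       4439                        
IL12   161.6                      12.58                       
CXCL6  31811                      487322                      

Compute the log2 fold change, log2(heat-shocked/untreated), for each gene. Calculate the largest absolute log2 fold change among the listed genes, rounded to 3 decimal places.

log2(3017/25063) = -3.054  (PTEN3)
log2(4999/6782) = -0.440  (KLF12)
log2(8616/1038) = 3.053  (ABCB5)
log2(4439/6104) = -0.460  (HSPA6)
log2(12.58/161.6) = -3.683  (IL12)
log2(487322/31811) = 3.937  (CXCL6)
The largest magnitude belongs to CXCL6.

3.937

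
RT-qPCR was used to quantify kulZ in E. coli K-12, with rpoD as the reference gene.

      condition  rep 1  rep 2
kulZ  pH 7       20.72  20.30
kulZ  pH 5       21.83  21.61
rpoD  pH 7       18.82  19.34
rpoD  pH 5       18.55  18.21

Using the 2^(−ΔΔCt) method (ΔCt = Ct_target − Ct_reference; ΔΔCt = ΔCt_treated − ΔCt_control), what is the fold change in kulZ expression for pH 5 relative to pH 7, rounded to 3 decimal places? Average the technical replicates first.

0.266

Mean Ct: kulZ pH 7 20.510; kulZ pH 5 21.720; rpoD pH 7 19.080; rpoD pH 5 18.380
ΔCt(pH 7) = 20.510 − 19.080 = 1.430
ΔCt(pH 5) = 21.720 − 18.380 = 3.340
ΔΔCt = 3.340 − 1.430 = 1.910
Fold change = 2^(−1.910) = 0.2661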